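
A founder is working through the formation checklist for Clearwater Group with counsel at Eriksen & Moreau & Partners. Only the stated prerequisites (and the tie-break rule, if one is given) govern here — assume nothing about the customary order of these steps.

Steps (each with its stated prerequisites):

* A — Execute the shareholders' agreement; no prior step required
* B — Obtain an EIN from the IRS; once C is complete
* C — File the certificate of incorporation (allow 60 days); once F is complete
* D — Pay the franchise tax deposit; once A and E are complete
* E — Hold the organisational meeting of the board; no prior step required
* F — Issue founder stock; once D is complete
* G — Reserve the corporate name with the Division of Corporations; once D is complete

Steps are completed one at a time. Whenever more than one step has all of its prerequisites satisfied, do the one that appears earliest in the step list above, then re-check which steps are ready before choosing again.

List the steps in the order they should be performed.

Nothing is required for A and E. A is listed earlier → A first.
E is the only step now ready → E.
D needed A and E, now all done → D.
F and G are both available; F is listed earlier → F.
C now also ready, so the ready set is {C, G}; C is listed earlier → C.
Ready: B and G. B is listed earlier → B.
G needed D, now all done → G.

A → E → D → F → C → B → G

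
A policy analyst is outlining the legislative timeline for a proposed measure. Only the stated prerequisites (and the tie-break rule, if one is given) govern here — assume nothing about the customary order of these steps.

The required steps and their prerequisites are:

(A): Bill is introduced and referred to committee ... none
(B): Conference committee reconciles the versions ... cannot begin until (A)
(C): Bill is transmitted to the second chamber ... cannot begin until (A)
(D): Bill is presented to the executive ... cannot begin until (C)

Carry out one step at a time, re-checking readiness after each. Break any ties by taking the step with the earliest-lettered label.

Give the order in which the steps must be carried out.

(A) has no prerequisites → (A) first.
Ready: (B) and (C). (B) has the earlier label → (B).
(C) needed (A), now all done → (C).
That leaves (D) as the only ready step → (D).

(A) (B) (C) (D)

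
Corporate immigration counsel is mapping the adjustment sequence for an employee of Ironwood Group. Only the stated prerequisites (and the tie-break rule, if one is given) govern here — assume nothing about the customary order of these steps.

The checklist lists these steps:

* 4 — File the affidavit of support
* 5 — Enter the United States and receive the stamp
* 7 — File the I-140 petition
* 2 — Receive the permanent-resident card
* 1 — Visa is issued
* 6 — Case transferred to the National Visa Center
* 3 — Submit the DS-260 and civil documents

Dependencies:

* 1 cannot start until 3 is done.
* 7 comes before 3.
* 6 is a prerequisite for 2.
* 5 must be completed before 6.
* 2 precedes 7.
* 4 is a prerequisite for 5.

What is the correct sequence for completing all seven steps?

4 5 6 2 7 3 1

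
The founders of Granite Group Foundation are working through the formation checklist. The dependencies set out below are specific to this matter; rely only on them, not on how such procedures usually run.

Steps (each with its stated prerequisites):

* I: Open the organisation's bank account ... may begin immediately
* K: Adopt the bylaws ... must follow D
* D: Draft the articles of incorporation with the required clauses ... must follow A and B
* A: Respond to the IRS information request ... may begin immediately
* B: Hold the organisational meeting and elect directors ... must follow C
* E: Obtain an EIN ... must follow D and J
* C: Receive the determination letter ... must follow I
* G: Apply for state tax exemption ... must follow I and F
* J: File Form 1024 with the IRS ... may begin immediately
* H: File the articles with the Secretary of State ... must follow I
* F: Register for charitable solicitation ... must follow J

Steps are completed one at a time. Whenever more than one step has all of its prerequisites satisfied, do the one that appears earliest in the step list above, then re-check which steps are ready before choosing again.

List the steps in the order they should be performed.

I, A, C, B, D, K, J, E, H, F, G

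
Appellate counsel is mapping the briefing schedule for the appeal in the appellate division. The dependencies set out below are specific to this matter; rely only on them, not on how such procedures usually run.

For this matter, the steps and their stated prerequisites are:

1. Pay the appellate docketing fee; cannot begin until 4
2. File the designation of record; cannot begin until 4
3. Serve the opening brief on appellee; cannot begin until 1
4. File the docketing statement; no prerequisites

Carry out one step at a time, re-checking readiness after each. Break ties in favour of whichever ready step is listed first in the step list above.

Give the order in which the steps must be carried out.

4, 1, 2, 3

4 is the only step with nothing outstanding, so it goes first.
Now 1 and 2 have their prerequisites met. 1 is listed earlier, so 1 next.
2 and 3 are both available; 2 is listed earlier → 2.
3 is the only step now ready → 3.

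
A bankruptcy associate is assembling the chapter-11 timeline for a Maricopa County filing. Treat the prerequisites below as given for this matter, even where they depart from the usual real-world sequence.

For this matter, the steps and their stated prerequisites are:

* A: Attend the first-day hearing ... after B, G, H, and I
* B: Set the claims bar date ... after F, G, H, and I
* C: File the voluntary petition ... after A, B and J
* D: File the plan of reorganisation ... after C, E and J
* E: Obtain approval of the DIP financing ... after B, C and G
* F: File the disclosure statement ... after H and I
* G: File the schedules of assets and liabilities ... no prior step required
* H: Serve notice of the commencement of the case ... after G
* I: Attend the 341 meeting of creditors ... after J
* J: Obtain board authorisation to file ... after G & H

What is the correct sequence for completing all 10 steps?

G → H → J → I → F → B → A → C → E → D

G is the only step with nothing outstanding, so it goes first.
H needed G, now all done → H.
Next only J has its prerequisites met → J.
That leaves I as the only ready step → I.
That leaves F as the only ready step → F.
B needed F, G, H and I, now all done → B.
A needed B, G, H and I, now all done → A.
That leaves C as the only ready step → C.
That leaves E as the only ready step → E.
Next only D has its prerequisites met → D.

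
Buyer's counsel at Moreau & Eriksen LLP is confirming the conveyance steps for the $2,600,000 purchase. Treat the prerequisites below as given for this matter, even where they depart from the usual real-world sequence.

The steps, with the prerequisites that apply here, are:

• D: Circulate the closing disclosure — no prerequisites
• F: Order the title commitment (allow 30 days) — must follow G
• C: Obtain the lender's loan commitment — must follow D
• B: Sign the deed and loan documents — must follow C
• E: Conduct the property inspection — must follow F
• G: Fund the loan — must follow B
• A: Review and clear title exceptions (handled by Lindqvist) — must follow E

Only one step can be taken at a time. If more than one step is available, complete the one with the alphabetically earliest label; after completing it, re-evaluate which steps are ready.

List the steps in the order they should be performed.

D C B G F E A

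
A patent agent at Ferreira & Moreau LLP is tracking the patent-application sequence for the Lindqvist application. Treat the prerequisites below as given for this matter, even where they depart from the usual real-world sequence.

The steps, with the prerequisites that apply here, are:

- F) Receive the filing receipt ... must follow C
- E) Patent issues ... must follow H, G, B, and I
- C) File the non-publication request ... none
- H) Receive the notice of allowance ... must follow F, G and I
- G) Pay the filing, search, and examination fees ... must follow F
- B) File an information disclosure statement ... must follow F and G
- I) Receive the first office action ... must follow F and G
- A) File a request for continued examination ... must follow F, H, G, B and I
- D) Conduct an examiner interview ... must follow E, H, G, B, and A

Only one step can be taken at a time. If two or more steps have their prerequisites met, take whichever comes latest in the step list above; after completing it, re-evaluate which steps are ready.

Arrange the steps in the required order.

C → F → G → I → B → H → A → E → D

Only C has no prerequisites, so it is first.
F is the only step now ready → F.
That leaves G as the only ready step → G.
Now I and B have their prerequisites met. I is listed later, so I next.
Ready: B and H. B is listed later → B.
H needed I, G and F, now all done → H.
A and E are both available; A is listed later → A.
E is the only step now ready → E.
Next only D has its prerequisites met → D.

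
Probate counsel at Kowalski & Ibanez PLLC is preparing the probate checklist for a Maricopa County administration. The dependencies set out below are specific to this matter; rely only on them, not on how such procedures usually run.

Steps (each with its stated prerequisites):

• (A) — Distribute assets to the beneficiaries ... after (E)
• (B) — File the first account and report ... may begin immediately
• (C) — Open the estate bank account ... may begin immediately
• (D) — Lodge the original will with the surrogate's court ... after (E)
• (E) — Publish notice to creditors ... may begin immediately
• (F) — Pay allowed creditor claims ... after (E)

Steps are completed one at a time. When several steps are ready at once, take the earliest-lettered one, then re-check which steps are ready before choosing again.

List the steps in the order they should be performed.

(B), (C), (E), (A), (D), (F)

(B), (C) and (E) have no prerequisites; (B) has the earlier label, so (B) is first.
Ready: (C) and (E). (C) has the earlier label → (C).
(E) is the only step now ready → (E).
Now (A), (D) and (F) have their prerequisites met. (A) has the earlier label, so (A) next.
Now (D) and (F) have their prerequisites met. (D) has the earlier label, so (D) next.
(F) needed (E), now all done → (F).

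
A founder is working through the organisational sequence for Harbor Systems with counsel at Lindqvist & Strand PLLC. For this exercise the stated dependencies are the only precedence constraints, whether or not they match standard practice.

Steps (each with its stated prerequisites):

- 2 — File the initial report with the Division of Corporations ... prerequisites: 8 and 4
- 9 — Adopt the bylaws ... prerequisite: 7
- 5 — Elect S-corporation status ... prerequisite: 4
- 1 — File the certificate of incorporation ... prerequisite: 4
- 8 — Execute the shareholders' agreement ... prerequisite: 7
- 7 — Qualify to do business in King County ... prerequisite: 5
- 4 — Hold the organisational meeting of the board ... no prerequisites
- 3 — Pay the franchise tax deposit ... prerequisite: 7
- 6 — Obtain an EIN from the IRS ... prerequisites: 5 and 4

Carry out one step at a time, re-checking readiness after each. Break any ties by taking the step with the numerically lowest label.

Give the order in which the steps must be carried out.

4, 1, 5, 6, 7, 3, 8, 2, 9

4 has no prerequisites → 4 first.
Now 1 and 5 have their prerequisites met. 1 has the earlier label, so 1 next.
5 needed 4, now all done → 5.
Now 6 and 7 have their prerequisites met. 6 has the earlier label, so 6 next.
That leaves 7 as the only ready step → 7.
Ready: 3, 8 and 9. 3 has the earlier label → 3.
8 and 9 are both available; 8 has the earlier label → 8.
2 now also ready, so the ready set is {2, 9}; 2 has the earlier label → 2.
9 needed 7, now all done → 9.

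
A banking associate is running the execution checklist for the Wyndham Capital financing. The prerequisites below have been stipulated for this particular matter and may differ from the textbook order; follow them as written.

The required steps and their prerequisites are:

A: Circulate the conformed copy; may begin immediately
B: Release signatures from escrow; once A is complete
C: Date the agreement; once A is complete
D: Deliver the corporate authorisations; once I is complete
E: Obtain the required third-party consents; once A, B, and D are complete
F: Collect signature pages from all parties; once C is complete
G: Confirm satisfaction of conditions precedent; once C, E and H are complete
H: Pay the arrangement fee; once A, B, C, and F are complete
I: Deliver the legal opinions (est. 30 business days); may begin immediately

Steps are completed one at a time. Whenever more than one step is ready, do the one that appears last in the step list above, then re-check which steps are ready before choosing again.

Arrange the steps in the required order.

I, D, A, C, F, B, H, E, G

Nothing is required for I and A. I is listed later → I first.
D now also ready, so the ready set is {D, A}; D is listed later → D.
Next only A has its prerequisites met → A.
Now C and B have their prerequisites met. C is listed later, so C next.
F now also ready, so the ready set is {F, B}; F is listed later → F.
B needed A, now all done → B.
Now H and E have their prerequisites met. H is listed later, so H next.
E needed D, B and A, now all done → E.
Next only G has its prerequisites met → G.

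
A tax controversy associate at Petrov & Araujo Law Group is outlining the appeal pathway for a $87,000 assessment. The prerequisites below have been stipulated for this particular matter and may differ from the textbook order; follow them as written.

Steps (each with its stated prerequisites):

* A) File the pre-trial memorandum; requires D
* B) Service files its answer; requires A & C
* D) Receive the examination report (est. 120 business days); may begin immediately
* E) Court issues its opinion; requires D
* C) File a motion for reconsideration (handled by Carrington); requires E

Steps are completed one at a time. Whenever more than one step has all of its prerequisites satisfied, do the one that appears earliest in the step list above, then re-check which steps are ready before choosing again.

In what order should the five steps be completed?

D A E C B

D has no prerequisites → D first.
Ready: A and E. A is listed earlier → A.
E needed D, now all done → E.
C needed E, now all done → C.
Next only B has its prerequisites met → B.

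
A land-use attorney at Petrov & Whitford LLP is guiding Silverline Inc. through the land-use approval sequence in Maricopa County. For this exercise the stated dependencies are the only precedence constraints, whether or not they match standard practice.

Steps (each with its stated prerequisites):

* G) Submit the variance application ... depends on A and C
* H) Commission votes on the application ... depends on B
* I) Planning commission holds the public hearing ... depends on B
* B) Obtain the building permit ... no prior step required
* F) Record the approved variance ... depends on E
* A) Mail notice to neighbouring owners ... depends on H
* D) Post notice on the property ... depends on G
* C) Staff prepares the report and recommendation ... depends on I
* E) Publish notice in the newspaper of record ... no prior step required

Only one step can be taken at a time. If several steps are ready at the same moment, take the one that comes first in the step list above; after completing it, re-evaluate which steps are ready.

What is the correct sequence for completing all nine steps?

B and E have no prerequisites; B is listed earlier, so B is first.
H, I and E are all available; H is listed earlier → H.
Ready: I, A and E. I is listed earlier → I.
C now also ready, so the ready set is {A, C, E}; A is listed earlier → A.
C and E are both available; C is listed earlier → C.
G now also ready, so the ready set is {G, E}; G is listed earlier → G.
Ready: D and E. D is listed earlier → D.
Next only E has its prerequisites met → E.
That leaves F as the only ready step → F.

B H I A C G D E F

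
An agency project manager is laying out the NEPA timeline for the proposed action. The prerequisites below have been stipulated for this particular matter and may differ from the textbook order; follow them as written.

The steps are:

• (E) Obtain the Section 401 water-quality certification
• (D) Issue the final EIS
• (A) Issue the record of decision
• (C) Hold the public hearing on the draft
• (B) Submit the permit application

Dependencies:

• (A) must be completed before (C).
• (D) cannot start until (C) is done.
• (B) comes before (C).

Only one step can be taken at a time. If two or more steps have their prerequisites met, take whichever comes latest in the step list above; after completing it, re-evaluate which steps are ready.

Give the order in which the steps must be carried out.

(B) (A) (C) (D) (E)

(B), (A) and (E) have no prerequisites; (B) is listed later, so (B) is first.
Now (A) and (E) have their prerequisites met. (A) is listed later, so (A) next.
Ready: (C) and (E). (C) is listed later → (C).
(D) now also ready, so the ready set is {(D), (E)}; (D) is listed later → (D).
Next only (E) has its prerequisites met → (E).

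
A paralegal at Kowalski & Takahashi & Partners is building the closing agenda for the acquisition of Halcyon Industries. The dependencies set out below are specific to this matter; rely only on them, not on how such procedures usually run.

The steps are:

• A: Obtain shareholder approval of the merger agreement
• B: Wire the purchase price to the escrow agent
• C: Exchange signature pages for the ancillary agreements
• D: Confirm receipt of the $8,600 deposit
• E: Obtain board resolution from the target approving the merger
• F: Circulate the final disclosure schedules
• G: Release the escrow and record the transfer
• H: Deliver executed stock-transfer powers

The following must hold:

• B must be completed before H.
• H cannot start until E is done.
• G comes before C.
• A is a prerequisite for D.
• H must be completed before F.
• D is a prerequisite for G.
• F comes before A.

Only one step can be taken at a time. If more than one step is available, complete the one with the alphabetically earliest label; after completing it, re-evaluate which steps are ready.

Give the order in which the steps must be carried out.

B → E → H → F → A → D → G → C

Nothing is required for B and E. B has the earlier label → B first.
E is the only step now ready → E.
That leaves H as the only ready step → H.
Next only F has its prerequisites met → F.
A is the only step now ready → A.
Next only D has its prerequisites met → D.
G is the only step now ready → G.
Next only C has its prerequisites met → C.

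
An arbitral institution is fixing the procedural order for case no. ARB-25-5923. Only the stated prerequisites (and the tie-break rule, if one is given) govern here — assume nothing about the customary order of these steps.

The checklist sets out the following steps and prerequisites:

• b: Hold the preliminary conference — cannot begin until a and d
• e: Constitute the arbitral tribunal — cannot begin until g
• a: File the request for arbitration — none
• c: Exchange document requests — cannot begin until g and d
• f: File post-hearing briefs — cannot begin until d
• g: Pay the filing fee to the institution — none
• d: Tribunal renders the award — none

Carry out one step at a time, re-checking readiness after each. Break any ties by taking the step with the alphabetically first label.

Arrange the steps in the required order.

a d b f g c e

Nothing is required for a, d and g. a has the earlier label → a first.
Ready: d and g. d has the earlier label → d.
b, f and g are all available; b has the earlier label → b.
f and g are both available; f has the earlier label → f.
Next only g has its prerequisites met → g.
Now c and e have their prerequisites met. c has the earlier label, so c next.
That leaves e as the only ready step → e.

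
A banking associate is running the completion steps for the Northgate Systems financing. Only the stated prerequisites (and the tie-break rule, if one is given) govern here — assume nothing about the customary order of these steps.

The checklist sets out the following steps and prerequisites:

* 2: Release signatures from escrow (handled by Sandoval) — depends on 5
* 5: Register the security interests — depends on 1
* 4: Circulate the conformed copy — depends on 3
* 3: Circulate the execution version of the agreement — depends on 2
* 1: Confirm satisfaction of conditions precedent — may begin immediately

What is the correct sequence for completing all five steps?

1, 5, 2, 3, 4

Only 1 has no prerequisites, so it is first.
Next only 5 has its prerequisites met → 5.
That leaves 2 as the only ready step → 2.
3 needed 2, now all done → 3.
That leaves 4 as the only ready step → 4.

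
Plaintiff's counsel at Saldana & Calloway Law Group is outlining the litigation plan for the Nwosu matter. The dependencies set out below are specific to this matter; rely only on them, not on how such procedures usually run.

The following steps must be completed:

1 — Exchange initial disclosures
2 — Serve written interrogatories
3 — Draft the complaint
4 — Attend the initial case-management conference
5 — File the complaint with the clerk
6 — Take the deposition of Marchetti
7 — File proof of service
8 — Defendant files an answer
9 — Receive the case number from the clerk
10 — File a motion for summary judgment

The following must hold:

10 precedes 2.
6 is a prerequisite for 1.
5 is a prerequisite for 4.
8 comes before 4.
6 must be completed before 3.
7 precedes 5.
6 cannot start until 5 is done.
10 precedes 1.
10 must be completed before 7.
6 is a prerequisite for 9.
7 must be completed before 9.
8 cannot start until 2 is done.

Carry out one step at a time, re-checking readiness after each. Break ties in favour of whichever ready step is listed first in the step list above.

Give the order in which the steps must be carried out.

10 2 7 5 6 1 3 8 4 9

Only 10 has no prerequisites, so it is first.
Now 2 and 7 have their prerequisites met. 2 is listed earlier, so 2 next.
Now 7 and 8 have their prerequisites met. 7 is listed earlier, so 7 next.
5 now also ready, so the ready set is {5, 8}; 5 is listed earlier → 5.
Now 6 and 8 have their prerequisites met. 6 is listed earlier, so 6 next.
1, 3, 8 and 9 are all available; 1 is listed earlier → 1.
Now 3, 8 and 9 have their prerequisites met. 3 is listed earlier, so 3 next.
Ready: 8 and 9. 8 is listed earlier → 8.
4 and 9 are both available; 4 is listed earlier → 4.
9 is the only step now ready → 9.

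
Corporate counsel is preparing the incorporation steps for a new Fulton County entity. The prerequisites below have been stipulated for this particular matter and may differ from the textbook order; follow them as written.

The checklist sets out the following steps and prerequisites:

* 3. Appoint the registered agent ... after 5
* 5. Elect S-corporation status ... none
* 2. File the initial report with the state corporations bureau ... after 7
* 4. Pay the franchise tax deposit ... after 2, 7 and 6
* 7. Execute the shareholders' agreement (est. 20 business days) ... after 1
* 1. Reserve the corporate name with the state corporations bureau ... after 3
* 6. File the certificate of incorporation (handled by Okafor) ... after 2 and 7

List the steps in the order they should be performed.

5 is the only step with nothing outstanding, so it goes first.
3 needed 5, now all done → 3.
That leaves 1 as the only ready step → 1.
Next only 7 has its prerequisites met → 7.
2 needed 7, now all done → 2.
Next only 6 has its prerequisites met → 6.
4 is the only step now ready → 4.

5 → 3 → 1 → 7 → 2 → 6 → 4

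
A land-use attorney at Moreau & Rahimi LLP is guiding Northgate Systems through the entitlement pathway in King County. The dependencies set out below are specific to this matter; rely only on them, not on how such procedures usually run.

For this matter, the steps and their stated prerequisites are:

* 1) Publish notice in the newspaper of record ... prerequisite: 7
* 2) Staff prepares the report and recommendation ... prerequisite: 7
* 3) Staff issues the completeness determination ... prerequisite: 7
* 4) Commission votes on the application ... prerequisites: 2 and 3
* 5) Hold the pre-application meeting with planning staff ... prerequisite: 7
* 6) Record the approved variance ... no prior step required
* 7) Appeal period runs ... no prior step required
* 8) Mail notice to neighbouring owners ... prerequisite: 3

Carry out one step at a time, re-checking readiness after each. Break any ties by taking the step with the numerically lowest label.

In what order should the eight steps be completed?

6, 7, 1, 2, 3, 4, 5, 8

Nothing is required for 6 and 7. 6 has the earlier label → 6 first.
Next only 7 has its prerequisites met → 7.
1, 2, 3 and 5 are all available; 1 has the earlier label → 1.
Now 2, 3 and 5 have their prerequisites met. 2 has the earlier label, so 2 next.
Now 3 and 5 have their prerequisites met. 3 has the earlier label, so 3 next.
4 and 8 now also ready, so the ready set is {4, 5, 8}; 4 has the earlier label → 4.
Ready: 5 and 8. 5 has the earlier label → 5.
Next only 8 has its prerequisites met → 8.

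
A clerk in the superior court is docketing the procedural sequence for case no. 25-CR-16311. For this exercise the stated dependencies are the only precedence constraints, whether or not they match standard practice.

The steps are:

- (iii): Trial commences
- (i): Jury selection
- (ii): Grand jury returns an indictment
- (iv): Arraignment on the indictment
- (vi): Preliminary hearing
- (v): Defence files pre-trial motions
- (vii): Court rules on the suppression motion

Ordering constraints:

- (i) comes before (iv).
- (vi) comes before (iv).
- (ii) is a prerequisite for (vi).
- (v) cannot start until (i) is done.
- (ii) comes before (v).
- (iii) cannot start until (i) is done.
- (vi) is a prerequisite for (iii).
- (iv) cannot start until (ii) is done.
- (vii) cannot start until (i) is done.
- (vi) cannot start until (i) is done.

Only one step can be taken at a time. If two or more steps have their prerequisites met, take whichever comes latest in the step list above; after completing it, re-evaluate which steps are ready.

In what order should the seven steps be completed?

Nothing is required for (ii) and (i). (ii) is listed later → (ii) first.
That leaves (i) as the only ready step → (i).
Now (vii), (v) and (vi) have their prerequisites met. (vii) is listed later, so (vii) next.
(v) and (vi) are both available; (v) is listed later → (v).
(vi) is the only step now ready → (vi).
Now (iv) and (iii) have their prerequisites met. (iv) is listed later, so (iv) next.
(iii) is the only step now ready → (iii).

(ii) (i) (vii) (v) (vi) (iv) (iii)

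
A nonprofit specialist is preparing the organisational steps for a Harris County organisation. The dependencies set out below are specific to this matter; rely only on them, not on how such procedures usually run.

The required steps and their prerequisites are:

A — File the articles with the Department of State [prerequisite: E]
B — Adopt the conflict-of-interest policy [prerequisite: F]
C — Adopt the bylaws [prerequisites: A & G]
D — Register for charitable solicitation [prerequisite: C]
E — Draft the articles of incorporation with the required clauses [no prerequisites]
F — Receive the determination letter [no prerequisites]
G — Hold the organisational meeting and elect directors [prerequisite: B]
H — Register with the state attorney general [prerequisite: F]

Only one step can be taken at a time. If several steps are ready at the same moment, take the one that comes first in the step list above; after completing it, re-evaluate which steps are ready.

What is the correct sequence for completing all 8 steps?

E, A, F, B, G, C, D, H

E and F have no prerequisites; E is listed earlier, so E is first.
A now also ready, so the ready set is {A, F}; A is listed earlier → A.
Next only F has its prerequisites met → F.
B and H are both available; B is listed earlier → B.
Now G and H have their prerequisites met. G is listed earlier, so G next.
C and H are both available; C is listed earlier → C.
D now also ready, so the ready set is {D, H}; D is listed earlier → D.
H needed F, now all done → H.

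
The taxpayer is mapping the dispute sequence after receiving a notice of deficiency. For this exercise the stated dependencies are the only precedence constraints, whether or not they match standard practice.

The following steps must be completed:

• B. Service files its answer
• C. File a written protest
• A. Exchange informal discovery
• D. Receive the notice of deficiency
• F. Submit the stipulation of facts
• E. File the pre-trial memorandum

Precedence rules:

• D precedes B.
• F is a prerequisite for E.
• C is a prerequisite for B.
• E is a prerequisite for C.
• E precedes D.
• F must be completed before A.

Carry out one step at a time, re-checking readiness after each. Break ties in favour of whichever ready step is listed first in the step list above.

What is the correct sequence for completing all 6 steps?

F A E C D B

F is the only step with nothing outstanding, so it goes first.
Ready: A and E. A is listed earlier → A.
That leaves E as the only ready step → E.
Ready: C and D. C is listed earlier → C.
D needed E, now all done → D.
B needed C and D, now all done → B.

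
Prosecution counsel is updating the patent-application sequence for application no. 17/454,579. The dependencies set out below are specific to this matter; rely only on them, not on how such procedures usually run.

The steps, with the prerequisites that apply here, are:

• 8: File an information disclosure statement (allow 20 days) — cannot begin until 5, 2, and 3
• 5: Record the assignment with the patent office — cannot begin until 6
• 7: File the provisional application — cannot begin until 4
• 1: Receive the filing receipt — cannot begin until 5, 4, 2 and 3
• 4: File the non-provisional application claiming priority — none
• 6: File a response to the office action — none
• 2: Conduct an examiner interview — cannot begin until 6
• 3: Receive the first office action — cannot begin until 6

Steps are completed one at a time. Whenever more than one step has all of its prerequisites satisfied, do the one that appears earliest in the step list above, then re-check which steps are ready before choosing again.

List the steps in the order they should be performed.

4, 7, 6, 5, 2, 3, 8, 1

4 and 6 have no prerequisites; 4 is listed earlier, so 4 is first.
Now 7 and 6 have their prerequisites met. 7 is listed earlier, so 7 next.
Next only 6 has its prerequisites met → 6.
5, 2 and 3 are all available; 5 is listed earlier → 5.
Ready: 2 and 3. 2 is listed earlier → 2.
3 is the only step now ready → 3.
8 and 1 are both available; 8 is listed earlier → 8.
That leaves 1 as the only ready step → 1.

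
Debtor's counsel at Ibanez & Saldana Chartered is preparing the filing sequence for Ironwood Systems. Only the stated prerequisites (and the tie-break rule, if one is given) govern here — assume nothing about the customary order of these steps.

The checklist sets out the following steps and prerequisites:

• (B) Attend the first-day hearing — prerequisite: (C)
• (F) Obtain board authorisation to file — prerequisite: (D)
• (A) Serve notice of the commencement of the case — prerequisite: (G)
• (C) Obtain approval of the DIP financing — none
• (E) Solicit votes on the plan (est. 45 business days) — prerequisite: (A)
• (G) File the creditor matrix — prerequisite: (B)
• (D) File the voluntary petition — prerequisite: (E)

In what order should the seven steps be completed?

Only (C) has no prerequisites, so it is first.
(B) needed (C), now all done → (B).
(G) is the only step now ready → (G).
(A) needed (G), now all done → (A).
Next only (E) has its prerequisites met → (E).
(D) needed (E), now all done → (D).
That leaves (F) as the only ready step → (F).

(C) (B) (G) (A) (E) (D) (F)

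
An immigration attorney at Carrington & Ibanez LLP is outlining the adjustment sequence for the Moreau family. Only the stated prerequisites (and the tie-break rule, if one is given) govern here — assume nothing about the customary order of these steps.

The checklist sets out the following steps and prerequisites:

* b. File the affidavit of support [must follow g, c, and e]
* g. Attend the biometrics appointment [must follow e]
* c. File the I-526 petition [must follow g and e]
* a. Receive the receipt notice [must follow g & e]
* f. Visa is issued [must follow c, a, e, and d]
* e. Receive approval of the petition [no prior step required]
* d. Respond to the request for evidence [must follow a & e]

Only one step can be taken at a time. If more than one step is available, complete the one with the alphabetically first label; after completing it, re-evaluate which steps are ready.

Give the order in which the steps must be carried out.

e → g → a → c → b → d → f

e has no prerequisites → e first.
That leaves g as the only ready step → g.
Now a and c have their prerequisites met. a has the earlier label, so a next.
Ready: c and d. c has the earlier label → c.
b and d are both available; b has the earlier label → b.
d needed a and e, now all done → d.
f needed a, c, d and e, now all done → f.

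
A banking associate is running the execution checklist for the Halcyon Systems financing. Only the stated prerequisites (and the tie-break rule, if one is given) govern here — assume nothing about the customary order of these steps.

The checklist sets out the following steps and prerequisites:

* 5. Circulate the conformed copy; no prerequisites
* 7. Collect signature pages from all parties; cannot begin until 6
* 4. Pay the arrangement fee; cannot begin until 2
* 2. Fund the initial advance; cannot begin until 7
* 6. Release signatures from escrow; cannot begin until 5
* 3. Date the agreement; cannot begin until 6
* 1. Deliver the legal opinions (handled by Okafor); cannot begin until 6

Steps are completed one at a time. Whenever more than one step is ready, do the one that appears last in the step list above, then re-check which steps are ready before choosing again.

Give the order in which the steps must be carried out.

5, 6, 1, 3, 7, 2, 4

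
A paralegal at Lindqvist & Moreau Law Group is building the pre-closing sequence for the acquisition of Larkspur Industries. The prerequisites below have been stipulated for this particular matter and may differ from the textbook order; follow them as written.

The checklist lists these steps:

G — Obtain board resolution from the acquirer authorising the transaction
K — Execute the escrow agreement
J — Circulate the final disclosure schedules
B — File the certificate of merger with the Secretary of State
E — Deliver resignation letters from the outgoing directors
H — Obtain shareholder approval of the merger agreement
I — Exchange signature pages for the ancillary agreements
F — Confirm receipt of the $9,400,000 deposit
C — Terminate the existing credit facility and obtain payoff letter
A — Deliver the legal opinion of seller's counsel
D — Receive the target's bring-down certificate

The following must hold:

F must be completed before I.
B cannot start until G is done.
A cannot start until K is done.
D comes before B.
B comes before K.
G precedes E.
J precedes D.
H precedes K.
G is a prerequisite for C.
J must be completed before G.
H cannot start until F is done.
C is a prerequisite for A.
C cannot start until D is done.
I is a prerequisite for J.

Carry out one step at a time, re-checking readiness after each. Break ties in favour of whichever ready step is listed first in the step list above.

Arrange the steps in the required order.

F → H → I → J → G → E → D → B → K → C → A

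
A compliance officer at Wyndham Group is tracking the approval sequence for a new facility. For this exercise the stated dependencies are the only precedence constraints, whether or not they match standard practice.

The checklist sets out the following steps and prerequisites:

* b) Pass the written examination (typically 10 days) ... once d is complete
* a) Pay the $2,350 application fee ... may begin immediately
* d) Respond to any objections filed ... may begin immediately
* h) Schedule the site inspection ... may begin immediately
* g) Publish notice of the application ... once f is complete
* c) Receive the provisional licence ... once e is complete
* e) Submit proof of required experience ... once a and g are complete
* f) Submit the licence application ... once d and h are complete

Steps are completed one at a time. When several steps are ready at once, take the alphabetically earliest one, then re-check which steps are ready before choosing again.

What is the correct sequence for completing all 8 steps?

a, d and h have no prerequisites; a has the earlier label, so a is first.
Ready: d and h. d has the earlier label → d.
b now also ready, so the ready set is {b, h}; b has the earlier label → b.
That leaves h as the only ready step → h.
f is the only step now ready → f.
g needed f, now all done → g.
That leaves e as the only ready step → e.
c is the only step now ready → c.

a, d, b, h, f, g, e, c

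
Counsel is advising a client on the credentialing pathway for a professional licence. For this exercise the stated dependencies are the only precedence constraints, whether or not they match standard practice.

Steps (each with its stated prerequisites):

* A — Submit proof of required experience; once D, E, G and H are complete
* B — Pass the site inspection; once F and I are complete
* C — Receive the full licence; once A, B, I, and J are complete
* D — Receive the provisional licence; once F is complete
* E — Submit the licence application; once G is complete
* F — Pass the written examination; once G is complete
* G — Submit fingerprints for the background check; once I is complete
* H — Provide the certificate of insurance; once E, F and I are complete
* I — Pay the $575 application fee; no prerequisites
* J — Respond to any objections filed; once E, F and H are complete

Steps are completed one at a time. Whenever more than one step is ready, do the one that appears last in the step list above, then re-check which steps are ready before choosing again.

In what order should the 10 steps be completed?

I → G → F → E → H → J → D → B → A → C

Only I has no prerequisites, so it is first.
G needed I, now all done → G.
F and E are both available; F is listed later → F.
E, D and B are all available; E is listed later → E.
H now also ready, so the ready set is {H, D, B}; H is listed later → H.
Ready: J, D and B. J is listed later → J.
D and B are both available; D is listed later → D.
A now also ready, so the ready set is {B, A}; B is listed later → B.
A needed H, G, E and D, now all done → A.
C needed J, I, B and A, now all done → C.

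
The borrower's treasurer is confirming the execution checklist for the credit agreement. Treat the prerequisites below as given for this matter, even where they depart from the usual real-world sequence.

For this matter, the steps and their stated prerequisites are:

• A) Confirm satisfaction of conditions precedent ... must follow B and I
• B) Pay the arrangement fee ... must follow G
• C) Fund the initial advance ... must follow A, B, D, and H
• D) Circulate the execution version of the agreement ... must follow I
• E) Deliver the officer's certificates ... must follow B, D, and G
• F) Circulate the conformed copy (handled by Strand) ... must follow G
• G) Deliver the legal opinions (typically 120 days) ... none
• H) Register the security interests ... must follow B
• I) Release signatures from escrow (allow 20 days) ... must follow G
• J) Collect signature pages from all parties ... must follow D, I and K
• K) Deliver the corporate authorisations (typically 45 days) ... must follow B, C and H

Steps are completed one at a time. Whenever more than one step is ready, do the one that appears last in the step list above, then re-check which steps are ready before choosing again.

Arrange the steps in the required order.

G has no prerequisites → G first.
I, F and B are all available; I is listed later → I.
D now also ready, so the ready set is {F, D, B}; F is listed later → F.
Ready: D and B. D is listed later → D.
B needed G, now all done → B.
H, E and A are all available; H is listed later → H.
E and A are both available; E is listed later → E.
A is the only step now ready → A.
C is the only step now ready → C.
K needed H, C and B, now all done → K.
Next only J has its prerequisites met → J.

G I F D B H E A C K J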